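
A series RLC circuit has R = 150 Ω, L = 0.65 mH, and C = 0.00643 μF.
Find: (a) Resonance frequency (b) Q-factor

Step 1 — Resonance condition Im(Z)=0 gives ω₀ = 1/√(LC).
Step 2 — ω₀ = 1/√(0.00065·6.43e-09) = 4.891e+05 rad/s.
Step 3 — f₀ = ω₀/(2π) = 7.785e+04 Hz.
Step 4 — Series Q: Q = ω₀L/R = 4.891e+05·0.00065/150 = 2.12.

(a) f₀ = 7.785e+04 Hz  (b) Q = 2.12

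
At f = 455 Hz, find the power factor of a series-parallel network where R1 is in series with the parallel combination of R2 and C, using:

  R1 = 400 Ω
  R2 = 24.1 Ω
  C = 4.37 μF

Step 1 — Angular frequency: ω = 2π·f = 2π·455 = 2859 rad/s.
Step 2 — Component impedances:
  R1: Z = R = 400 Ω
  R2: Z = R = 24.1 Ω
  C: Z = 1/(jωC) = -j/(ω·C) = 0 - j80.04 Ω
Step 3 — Parallel branch: R2 || C = 1/(1/R2 + 1/C) = 22.1 - j6.653 Ω.
Step 4 — Series with R1: Z_total = R1 + (R2 || C) = 422.1 - j6.653 Ω = 422.1∠-0.9° Ω.
Step 5 — Power factor: PF = cos(φ) = Re(Z)/|Z| = 422.1/422.15 = 0.9999.
Step 6 — Type: Im(Z) = -6.653 ⇒ leading (phase φ = -0.9°).

PF = 0.9999 (leading, φ = -0.9°)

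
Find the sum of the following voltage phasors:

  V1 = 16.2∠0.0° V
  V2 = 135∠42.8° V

Step 1 — Convert each phasor to rectangular form:
  V1 = 16.2·(cos(0.0°) + j·sin(0.0°)) = 16.2 V
  V2 = 135·(cos(42.8°) + j·sin(42.8°)) = 99.05 + j91.72 V
Step 2 — Sum components: V_total = 115.3 + j91.72 V.
Step 3 — Convert to polar: |V_total| = 147.3 V, ∠V_total = 38.5°.

V_total = 147.3∠38.5° V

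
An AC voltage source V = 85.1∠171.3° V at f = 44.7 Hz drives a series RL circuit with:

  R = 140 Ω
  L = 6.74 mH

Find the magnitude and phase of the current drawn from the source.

Step 1 — Angular frequency: ω = 2π·f = 2π·44.7 = 280.9 rad/s.
Step 2 — Component impedances:
  R: Z = R = 140 Ω
  L: Z = jωL = j·280.9·0.00674 = 0 + j1.893 Ω
Step 3 — Series combination: Z_total = R + L = 140 + j1.893 Ω = 140∠0.8° Ω.
Step 4 — Source phasor: V = 85.1∠171.3° V = -84.12 + j12.87 V.
Step 5 — Ohm's law: I = V / Z_total = (-84.12 + j12.87) / (140 + j1.893) = -0.5995 + j0.1001 A.
Step 6 — Convert to polar: |I| = 0.6078 A, ∠I = 170.5°.

I = 0.6078∠170.5° A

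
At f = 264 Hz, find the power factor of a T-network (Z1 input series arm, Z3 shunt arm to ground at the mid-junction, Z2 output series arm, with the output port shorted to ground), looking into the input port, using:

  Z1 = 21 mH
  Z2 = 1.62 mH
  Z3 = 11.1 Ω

Step 1 — Angular frequency: ω = 2π·f = 2π·264 = 1659 rad/s.
Step 2 — Component impedances:
  Z1: Z = jωL = j·1659·0.021 = 0 + j34.83 Ω
  Z2: Z = jωL = j·1659·0.00162 = 0 + j2.687 Ω
  Z3: Z = R = 11.1 Ω
Step 3 — With the output port shorted to ground, the output series arm Z2 runs from the junction to ground; the shunt arm Z3 also runs from the junction to ground. They appear in parallel: Z3 || Z2 = 0.6145 + j2.538 Ω.
Step 4 — Series with input arm Z1: Z_in = Z1 + (Z3 || Z2) = 0.6145 + j37.37 Ω = 37.38∠89.1° Ω.
Step 5 — Power factor: PF = cos(φ) = Re(Z)/|Z| = 0.6145/37.38 = 0.01644.
Step 6 — Type: Im(Z) = 37.37 ⇒ lagging (phase φ = 89.1°).

PF = 0.01644 (lagging, φ = 89.1°)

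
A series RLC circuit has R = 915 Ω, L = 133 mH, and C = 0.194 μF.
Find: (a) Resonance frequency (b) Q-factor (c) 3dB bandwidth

Step 1 — Resonance: ω₀ = 1/√(LC) = 1/√(0.133·1.94e-07) = 6225 rad/s.
Step 2 — f₀ = ω₀/(2π) = 990.8 Hz.
Step 3 — Series Q: Q = ω₀L/R = 6225·0.133/915 = 0.9049.
Step 4 — Bandwidth: Δω = ω₀/Q = 6880 rad/s; BW = Δω/(2π) = 1095 Hz.

(a) f₀ = 990.8 Hz  (b) Q = 0.9049  (c) BW = 1095 Hz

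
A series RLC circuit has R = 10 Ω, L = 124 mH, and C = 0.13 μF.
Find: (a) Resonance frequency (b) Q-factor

Step 1 — Resonance condition Im(Z)=0 gives ω₀ = 1/√(LC).
Step 2 — ω₀ = 1/√(0.124·1.3e-07) = 7876 rad/s.
Step 3 — f₀ = ω₀/(2π) = 1254 Hz.
Step 4 — Series Q: Q = ω₀L/R = 7876·0.124/10 = 97.67.

(a) f₀ = 1254 Hz  (b) Q = 97.67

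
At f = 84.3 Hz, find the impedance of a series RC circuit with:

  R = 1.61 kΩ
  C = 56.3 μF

Step 1 — Angular frequency: ω = 2π·f = 2π·84.3 = 529.7 rad/s.
Step 2 — Component impedances:
  R: Z = R = 1610 Ω
  C: Z = 1/(jωC) = -j/(ω·C) = 0 - j33.53 Ω
Step 3 — Series combination: Z_total = R + C = 1610 - j33.53 Ω = 1610∠-1.2° Ω.

Z = 1610 - j33.53 Ω = 1610∠-1.2° Ω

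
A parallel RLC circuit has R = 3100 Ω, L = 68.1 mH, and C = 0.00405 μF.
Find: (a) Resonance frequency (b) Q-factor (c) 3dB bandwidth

Step 1 — Resonance: ω₀ = 1/√(LC) = 1/√(0.0681·4.05e-09) = 6.021e+04 rad/s.
Step 2 — f₀ = ω₀/(2π) = 9583 Hz.
Step 3 — Parallel Q: Q = R/(ω₀L) = 3100/(6.021e+04·0.0681) = 0.756.
Step 4 — Bandwidth: Δω = ω₀/Q = 7.965e+04 rad/s; BW = Δω/(2π) = 1.268e+04 Hz.

(a) f₀ = 9583 Hz  (b) Q = 0.756  (c) BW = 1.268e+04 Hz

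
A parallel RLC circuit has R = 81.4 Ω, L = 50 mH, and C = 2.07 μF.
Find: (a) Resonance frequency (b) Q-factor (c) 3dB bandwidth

Step 1 — Resonance: ω₀ = 1/√(LC) = 1/√(0.05·2.07e-06) = 3108 rad/s.
Step 2 — f₀ = ω₀/(2π) = 494.7 Hz.
Step 3 — Parallel Q: Q = R/(ω₀L) = 81.4/(3108·0.05) = 0.5238.
Step 4 — Bandwidth: Δω = ω₀/Q = 5935 rad/s; BW = Δω/(2π) = 944.6 Hz.

(a) f₀ = 494.7 Hz  (b) Q = 0.5238  (c) BW = 944.6 Hz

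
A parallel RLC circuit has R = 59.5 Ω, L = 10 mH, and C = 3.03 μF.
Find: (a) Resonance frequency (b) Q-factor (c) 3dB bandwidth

Step 1 — Resonance: ω₀ = 1/√(LC) = 1/√(0.01·3.03e-06) = 5745 rad/s.
Step 2 — f₀ = ω₀/(2π) = 914.3 Hz.
Step 3 — Parallel Q: Q = R/(ω₀L) = 59.5/(5745·0.01) = 1.036.
Step 4 — Bandwidth: Δω = ω₀/Q = 5547 rad/s; BW = Δω/(2π) = 882.8 Hz.

(a) f₀ = 914.3 Hz  (b) Q = 1.036  (c) BW = 882.8 Hz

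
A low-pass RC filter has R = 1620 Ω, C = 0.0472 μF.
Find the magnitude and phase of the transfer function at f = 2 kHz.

Step 1 — Angular frequency: ω = 2π·2000 = 1.257e+04 rad/s.
Step 2 — Transfer function: H(jω) = 1/(1 + jωRC).
Step 3 — Denominator: 1 + jωRC = 1 + j·1.257e+04·1620·4.72e-08 = 1 + j0.9609.
Step 4 — H = 0.5199 - j0.4996.
Step 5 — Magnitude: |H| = 0.7211 (-2.8 dB); phase: φ = -43.9°.

|H| = 0.7211 (-2.8 dB), φ = -43.9°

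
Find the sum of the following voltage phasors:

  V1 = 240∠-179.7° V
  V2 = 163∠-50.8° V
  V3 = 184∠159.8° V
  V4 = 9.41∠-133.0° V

Step 1 — Convert each phasor to rectangular form:
  V1 = 240·(cos(-179.7°) + j·sin(-179.7°)) = -240 - j1.257 V
  V2 = 163·(cos(-50.8°) + j·sin(-50.8°)) = 103 - j126.3 V
  V3 = 184·(cos(159.8°) + j·sin(159.8°)) = -172.7 + j63.53 V
  V4 = 9.41·(cos(-133.0°) + j·sin(-133.0°)) = -6.418 - j6.882 V
Step 2 — Sum components: V_total = -316.1 - j70.92 V.
Step 3 — Convert to polar: |V_total| = 323.9 V, ∠V_total = -167.4°.

V_total = 323.9∠-167.4° V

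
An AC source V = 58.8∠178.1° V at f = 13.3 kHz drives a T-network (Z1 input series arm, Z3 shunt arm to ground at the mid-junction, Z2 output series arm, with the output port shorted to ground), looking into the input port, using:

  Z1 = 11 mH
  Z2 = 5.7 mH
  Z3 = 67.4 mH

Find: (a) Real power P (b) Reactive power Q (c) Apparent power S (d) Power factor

Step 1 — Angular frequency: ω = 2π·f = 2π·1.33e+04 = 8.357e+04 rad/s.
Step 2 — Component impedances:
  Z1: Z = jωL = j·8.357e+04·0.011 = 0 + j919.2 Ω
  Z2: Z = jωL = j·8.357e+04·0.0057 = 0 + j476.3 Ω
  Z3: Z = jωL = j·8.357e+04·0.0674 = 0 + j5632 Ω
Step 3 — With the output port shorted to ground, the output series arm Z2 runs from the junction to ground; the shunt arm Z3 also runs from the junction to ground. They appear in parallel: Z3 || Z2 = 0 + j439.2 Ω.
Step 4 — Series with input arm Z1: Z_in = Z1 + (Z3 || Z2) = 0 + j1358 Ω = 1358∠90.0° Ω.
Step 5 — Source phasor: V = 58.8∠178.1° V = -58.77 + j1.95 V.
Step 6 — Current: I = V / Z = 0.001435 + j0.04326 A = 0.04329∠88.1° A.
Step 7 — Complex power: S = V·I* = 0 + j2.545 VA.
Step 8 — Real power: P = Re(S) = 0 W.
Step 9 — Reactive power: Q = Im(S) = 2.545 VAR.
Step 10 — Apparent power: |S| = 2.545 VA.
Step 11 — Power factor: PF = P/|S| = 0 (lagging).

(a) P = 0 W  (b) Q = 2.545 VAR  (c) S = 2.545 VA  (d) PF = 0 (lagging)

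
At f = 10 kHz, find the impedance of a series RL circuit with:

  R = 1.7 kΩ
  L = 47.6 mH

Step 1 — Angular frequency: ω = 2π·f = 2π·1e+04 = 6.283e+04 rad/s.
Step 2 — Component impedances:
  R: Z = R = 1700 Ω
  L: Z = jωL = j·6.283e+04·0.0476 = 0 + j2991 Ω
Step 3 — Series combination: Z_total = R + L = 1700 + j2991 Ω = 3440∠60.4° Ω.

Z = 1700 + j2991 Ω = 3440∠60.4° Ω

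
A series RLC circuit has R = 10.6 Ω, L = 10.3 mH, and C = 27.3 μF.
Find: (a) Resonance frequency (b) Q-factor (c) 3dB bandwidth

Step 1 — Resonance: ω₀ = 1/√(LC) = 1/√(0.0103·2.73e-05) = 1886 rad/s.
Step 2 — f₀ = ω₀/(2π) = 300.1 Hz.
Step 3 — Series Q: Q = ω₀L/R = 1886·0.0103/10.6 = 1.832.
Step 4 — Bandwidth: Δω = ω₀/Q = 1029 rad/s; BW = Δω/(2π) = 163.8 Hz.

(a) f₀ = 300.1 Hz  (b) Q = 1.832  (c) BW = 163.8 Hz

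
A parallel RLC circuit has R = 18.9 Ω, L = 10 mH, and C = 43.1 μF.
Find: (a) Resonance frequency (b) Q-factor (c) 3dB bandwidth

Step 1 — Resonance: ω₀ = 1/√(LC) = 1/√(0.01·4.31e-05) = 1523 rad/s.
Step 2 — f₀ = ω₀/(2π) = 242.4 Hz.
Step 3 — Parallel Q: Q = R/(ω₀L) = 18.9/(1523·0.01) = 1.241.
Step 4 — Bandwidth: Δω = ω₀/Q = 1228 rad/s; BW = Δω/(2π) = 195.4 Hz.

(a) f₀ = 242.4 Hz  (b) Q = 1.241  (c) BW = 195.4 Hz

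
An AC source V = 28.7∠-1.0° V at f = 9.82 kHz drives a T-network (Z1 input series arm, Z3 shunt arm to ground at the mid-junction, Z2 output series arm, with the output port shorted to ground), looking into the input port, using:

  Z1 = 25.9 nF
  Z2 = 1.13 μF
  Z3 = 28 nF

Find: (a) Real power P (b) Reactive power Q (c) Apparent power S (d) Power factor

Step 1 — Angular frequency: ω = 2π·f = 2π·9820 = 6.17e+04 rad/s.
Step 2 — Component impedances:
  Z1: Z = 1/(jωC) = -j/(ω·C) = 0 - j625.8 Ω
  Z2: Z = 1/(jωC) = -j/(ω·C) = 0 - j14.34 Ω
  Z3: Z = 1/(jωC) = -j/(ω·C) = 0 - j578.8 Ω
Step 3 — With the output port shorted to ground, the output series arm Z2 runs from the junction to ground; the shunt arm Z3 also runs from the junction to ground. They appear in parallel: Z3 || Z2 = 0 - j14 Ω.
Step 4 — Series with input arm Z1: Z_in = Z1 + (Z3 || Z2) = 0 - j639.8 Ω = 639.8∠-90.0° Ω.
Step 5 — Source phasor: V = 28.7∠-1.0° V = 28.7 - j0.5009 V.
Step 6 — Current: I = V / Z = 0.0007829 + j0.04485 A = 0.04486∠89.0° A.
Step 7 — Complex power: S = V·I* = 0 - j1.288 VA.
Step 8 — Real power: P = Re(S) = 0 W.
Step 9 — Reactive power: Q = Im(S) = -1.288 VAR.
Step 10 — Apparent power: |S| = 1.288 VA.
Step 11 — Power factor: PF = P/|S| = 0 (leading).

(a) P = 0 W  (b) Q = -1.288 VAR  (c) S = 1.288 VA  (d) PF = 0 (leading)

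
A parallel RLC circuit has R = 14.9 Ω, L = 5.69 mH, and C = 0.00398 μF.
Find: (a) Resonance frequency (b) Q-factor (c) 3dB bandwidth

Step 1 — Resonance: ω₀ = 1/√(LC) = 1/√(0.00569·3.98e-09) = 2.101e+05 rad/s.
Step 2 — f₀ = ω₀/(2π) = 3.344e+04 Hz.
Step 3 — Parallel Q: Q = R/(ω₀L) = 14.9/(2.101e+05·0.00569) = 0.01246.
Step 4 — Bandwidth: Δω = ω₀/Q = 1.686e+07 rad/s; BW = Δω/(2π) = 2.684e+06 Hz.

(a) f₀ = 3.344e+04 Hz  (b) Q = 0.01246  (c) BW = 2.684e+06 Hz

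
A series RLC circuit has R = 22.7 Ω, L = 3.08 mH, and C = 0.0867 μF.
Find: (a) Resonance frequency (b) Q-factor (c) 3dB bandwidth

Step 1 — Resonance condition Im(Z)=0 gives ω₀ = 1/√(LC).
Step 2 — ω₀ = 1/√(0.00308·8.67e-08) = 6.119e+04 rad/s.
Step 3 — f₀ = ω₀/(2π) = 9739 Hz.
Step 4 — Series Q: Q = ω₀L/R = 6.119e+04·0.00308/22.7 = 8.303.
Step 5 — 3dB bandwidth: Δω = ω₀/Q = 7370 rad/s; BW = Δω/(2π) = 1173 Hz.

(a) f₀ = 9739 Hz  (b) Q = 8.303  (c) BW = 1173 Hz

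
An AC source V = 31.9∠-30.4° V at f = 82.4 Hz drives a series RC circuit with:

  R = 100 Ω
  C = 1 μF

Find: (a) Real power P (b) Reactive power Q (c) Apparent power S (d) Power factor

Step 1 — Angular frequency: ω = 2π·f = 2π·82.4 = 517.7 rad/s.
Step 2 — Component impedances:
  R: Z = R = 100 Ω
  C: Z = 1/(jωC) = -j/(ω·C) = 0 - j1931 Ω
Step 3 — Series combination: Z_total = R + C = 100 - j1931 Ω = 1934∠-87.0° Ω.
Step 4 — Source phasor: V = 31.9∠-30.4° V = 27.51 - j16.14 V.
Step 5 — Current: I = V / Z = 0.009071 + j0.01378 A = 0.01649∠56.6° A.
Step 6 — Complex power: S = V·I* = 0.0272 - j0.5254 VA.
Step 7 — Real power: P = Re(S) = 0.0272 W.
Step 8 — Reactive power: Q = Im(S) = -0.5254 VAR.
Step 9 — Apparent power: |S| = 0.5261 VA.
Step 10 — Power factor: PF = P/|S| = 0.0517 (leading).

(a) P = 0.0272 W  (b) Q = -0.5254 VAR  (c) S = 0.5261 VA  (d) PF = 0.0517 (leading)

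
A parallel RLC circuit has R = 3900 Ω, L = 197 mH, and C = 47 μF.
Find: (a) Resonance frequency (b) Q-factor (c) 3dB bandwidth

Step 1 — Resonance: ω₀ = 1/√(LC) = 1/√(0.197·4.7e-05) = 328.6 rad/s.
Step 2 — f₀ = ω₀/(2π) = 52.3 Hz.
Step 3 — Parallel Q: Q = R/(ω₀L) = 3900/(328.6·0.197) = 60.24.
Step 4 — Bandwidth: Δω = ω₀/Q = 5.456 rad/s; BW = Δω/(2π) = 0.8683 Hz.

(a) f₀ = 52.3 Hz  (b) Q = 60.24  (c) BW = 0.8683 Hz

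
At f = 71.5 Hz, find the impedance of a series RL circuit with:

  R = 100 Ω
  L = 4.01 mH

Step 1 — Angular frequency: ω = 2π·f = 2π·71.5 = 449.2 rad/s.
Step 2 — Component impedances:
  R: Z = R = 100 Ω
  L: Z = jωL = j·449.2·0.00401 = 0 + j1.801 Ω
Step 3 — Series combination: Z_total = R + L = 100 + j1.801 Ω = 100∠1.0° Ω.

Z = 100 + j1.801 Ω = 100∠1.0° Ω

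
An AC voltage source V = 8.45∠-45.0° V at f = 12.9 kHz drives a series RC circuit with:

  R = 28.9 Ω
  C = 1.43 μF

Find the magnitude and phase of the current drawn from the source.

Step 1 — Angular frequency: ω = 2π·f = 2π·1.29e+04 = 8.105e+04 rad/s.
Step 2 — Component impedances:
  R: Z = R = 28.9 Ω
  C: Z = 1/(jωC) = -j/(ω·C) = 0 - j8.628 Ω
Step 3 — Series combination: Z_total = R + C = 28.9 - j8.628 Ω = 30.16∠-16.6° Ω.
Step 4 — Source phasor: V = 8.45∠-45.0° V = 5.975 - j5.975 V.
Step 5 — Ohm's law: I = V / Z_total = (5.975 - j5.975) / (28.9 - j8.628) = 0.2465 - j0.1332 A.
Step 6 — Convert to polar: |I| = 0.2802 A, ∠I = -28.4°.

I = 0.2802∠-28.4° A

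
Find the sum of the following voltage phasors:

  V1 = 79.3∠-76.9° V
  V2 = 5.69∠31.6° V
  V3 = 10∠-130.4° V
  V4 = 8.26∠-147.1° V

Step 1 — Convert each phasor to rectangular form:
  V1 = 79.3·(cos(-76.9°) + j·sin(-76.9°)) = 17.97 - j77.24 V
  V2 = 5.69·(cos(31.6°) + j·sin(31.6°)) = 4.846 + j2.981 V
  V3 = 10·(cos(-130.4°) + j·sin(-130.4°)) = -6.481 - j7.615 V
  V4 = 8.26·(cos(-147.1°) + j·sin(-147.1°)) = -6.935 - j4.487 V
Step 2 — Sum components: V_total = 9.403 - j86.36 V.
Step 3 — Convert to polar: |V_total| = 86.87 V, ∠V_total = -83.8°.

V_total = 86.87∠-83.8° V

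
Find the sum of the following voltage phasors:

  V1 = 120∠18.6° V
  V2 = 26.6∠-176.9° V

Step 1 — Convert each phasor to rectangular form:
  V1 = 120·(cos(18.6°) + j·sin(18.6°)) = 113.7 + j38.28 V
  V2 = 26.6·(cos(-176.9°) + j·sin(-176.9°)) = -26.56 - j1.438 V
Step 2 — Sum components: V_total = 87.17 + j36.84 V.
Step 3 — Convert to polar: |V_total| = 94.63 V, ∠V_total = 22.9°.

V_total = 94.63∠22.9° V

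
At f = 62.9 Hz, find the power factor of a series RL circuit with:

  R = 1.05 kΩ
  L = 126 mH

Step 1 — Angular frequency: ω = 2π·f = 2π·62.9 = 395.2 rad/s.
Step 2 — Component impedances:
  R: Z = R = 1050 Ω
  L: Z = jωL = j·395.2·0.126 = 0 + j49.8 Ω
Step 3 — Series combination: Z_total = R + L = 1050 + j49.8 Ω = 1051∠2.7° Ω.
Step 4 — Power factor: PF = cos(φ) = Re(Z)/|Z| = 1050/1051.2 = 0.9989.
Step 5 — Type: Im(Z) = 49.8 ⇒ lagging (phase φ = 2.7°).

PF = 0.9989 (lagging, φ = 2.7°)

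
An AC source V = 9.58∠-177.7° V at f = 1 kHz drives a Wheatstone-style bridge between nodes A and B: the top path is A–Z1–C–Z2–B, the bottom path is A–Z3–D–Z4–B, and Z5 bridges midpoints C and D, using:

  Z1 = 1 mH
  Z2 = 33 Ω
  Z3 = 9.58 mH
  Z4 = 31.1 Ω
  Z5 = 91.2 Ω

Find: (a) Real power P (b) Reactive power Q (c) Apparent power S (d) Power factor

Step 1 — Angular frequency: ω = 2π·f = 2π·1000 = 6283 rad/s.
Step 2 — Component impedances:
  Z1: Z = jωL = j·6283·0.001 = 0 + j6.283 Ω
  Z2: Z = R = 33 Ω
  Z3: Z = jωL = j·6283·0.00958 = 0 + j60.19 Ω
  Z4: Z = R = 31.1 Ω
  Z5: Z = R = 91.2 Ω
Step 3 — Bridge requires nodal analysis (the Z5 bridge couples midpoints C and D, so the two paths cannot be reduced to a simple series/parallel combination). Setting node B to ground and injecting 1 A at node A, the 3-node admittance system at A, C, D solves to V_A = Z_AB = 21.05 + j8.541 Ω = 22.71∠22.1° Ω.
Step 4 — Source phasor: V = 9.58∠-177.7° V = -9.572 - j0.3845 V.
Step 5 — Current: I = V / Z = -0.3969 + j0.1428 A = 0.4218∠160.2° A.
Step 6 — Complex power: S = V·I* = 3.744 + j1.519 VA.
Step 7 — Real power: P = Re(S) = 3.744 W.
Step 8 — Reactive power: Q = Im(S) = 1.519 VAR.
Step 9 — Apparent power: |S| = 4.041 VA.
Step 10 — Power factor: PF = P/|S| = 0.9266 (lagging).

(a) P = 3.744 W  (b) Q = 1.519 VAR  (c) S = 4.041 VA  (d) PF = 0.9266 (lagging)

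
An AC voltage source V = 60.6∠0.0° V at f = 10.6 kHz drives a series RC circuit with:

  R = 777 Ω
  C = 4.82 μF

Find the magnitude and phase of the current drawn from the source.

Step 1 — Angular frequency: ω = 2π·f = 2π·1.06e+04 = 6.66e+04 rad/s.
Step 2 — Component impedances:
  R: Z = R = 777 Ω
  C: Z = 1/(jωC) = -j/(ω·C) = 0 - j3.115 Ω
Step 3 — Series combination: Z_total = R + C = 777 - j3.115 Ω = 777∠-0.2° Ω.
Step 4 — Source phasor: V = 60.6∠0.0° V = 60.6 V.
Step 5 — Ohm's law: I = V / Z_total = (60.6) / (777 - j3.115) = 0.07799 + j0.0003127 A.
Step 6 — Convert to polar: |I| = 0.07799 A, ∠I = 0.2°.

I = 0.07799∠0.2° A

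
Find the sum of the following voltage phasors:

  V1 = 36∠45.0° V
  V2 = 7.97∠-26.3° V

Step 1 — Convert each phasor to rectangular form:
  V1 = 36·(cos(45.0°) + j·sin(45.0°)) = 25.46 + j25.46 V
  V2 = 7.97·(cos(-26.3°) + j·sin(-26.3°)) = 7.145 - j3.531 V
Step 2 — Sum components: V_total = 32.6 + j21.92 V.
Step 3 — Convert to polar: |V_total| = 39.29 V, ∠V_total = 33.9°.

V_total = 39.29∠33.9° V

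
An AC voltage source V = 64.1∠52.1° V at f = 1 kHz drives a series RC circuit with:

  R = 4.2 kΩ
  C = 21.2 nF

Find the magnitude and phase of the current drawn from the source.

Step 1 — Angular frequency: ω = 2π·f = 2π·1000 = 6283 rad/s.
Step 2 — Component impedances:
  R: Z = R = 4200 Ω
  C: Z = 1/(jωC) = -j/(ω·C) = 0 - j7507 Ω
Step 3 — Series combination: Z_total = R + C = 4200 - j7507 Ω = 8602∠-60.8° Ω.
Step 4 — Source phasor: V = 64.1∠52.1° V = 39.38 + j50.58 V.
Step 5 — Ohm's law: I = V / Z_total = (39.38 + j50.58) / (4200 - j7507) = -0.002897 + j0.006865 A.
Step 6 — Convert to polar: |I| = 0.007451 A, ∠I = 112.9°.

I = 0.007451∠112.9° A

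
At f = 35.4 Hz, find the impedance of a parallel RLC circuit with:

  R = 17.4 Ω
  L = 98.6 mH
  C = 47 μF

Step 1 — Angular frequency: ω = 2π·f = 2π·35.4 = 222.4 rad/s.
Step 2 — Component impedances:
  R: Z = R = 17.4 Ω
  L: Z = jωL = j·222.4·0.0986 = 0 + j21.93 Ω
  C: Z = 1/(jωC) = -j/(ω·C) = 0 - j95.66 Ω
Step 3 — Parallel combination: 1/Z_total = 1/R + 1/L + 1/C; Z_total = 12.66 + j7.744 Ω = 14.84∠31.4° Ω.

Z = 12.66 + j7.744 Ω = 14.84∠31.4° Ω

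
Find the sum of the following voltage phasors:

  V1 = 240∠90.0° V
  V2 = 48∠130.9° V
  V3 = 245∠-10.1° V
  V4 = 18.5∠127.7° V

Step 1 — Convert each phasor to rectangular form:
  V1 = 240·(cos(90.0°) + j·sin(90.0°)) = 0 + j240 V
  V2 = 48·(cos(130.9°) + j·sin(130.9°)) = -31.43 + j36.28 V
  V3 = 245·(cos(-10.1°) + j·sin(-10.1°)) = 241.2 - j42.96 V
  V4 = 18.5·(cos(127.7°) + j·sin(127.7°)) = -11.31 + j14.64 V
Step 2 — Sum components: V_total = 198.5 + j248 V.
Step 3 — Convert to polar: |V_total| = 317.6 V, ∠V_total = 51.3°.

V_total = 317.6∠51.3° V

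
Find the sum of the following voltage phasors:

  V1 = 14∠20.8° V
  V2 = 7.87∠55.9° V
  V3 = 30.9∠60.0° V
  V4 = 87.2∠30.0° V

Step 1 — Convert each phasor to rectangular form:
  V1 = 14·(cos(20.8°) + j·sin(20.8°)) = 13.09 + j4.971 V
  V2 = 7.87·(cos(55.9°) + j·sin(55.9°)) = 4.412 + j6.517 V
  V3 = 30.9·(cos(60.0°) + j·sin(60.0°)) = 15.45 + j26.76 V
  V4 = 87.2·(cos(30.0°) + j·sin(30.0°)) = 75.52 + j43.6 V
Step 2 — Sum components: V_total = 108.5 + j81.85 V.
Step 3 — Convert to polar: |V_total| = 135.9 V, ∠V_total = 37.0°.

V_total = 135.9∠37.0° V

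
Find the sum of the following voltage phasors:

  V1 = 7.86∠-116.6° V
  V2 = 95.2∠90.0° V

Step 1 — Convert each phasor to rectangular form:
  V1 = 7.86·(cos(-116.6°) + j·sin(-116.6°)) = -3.519 - j7.028 V
  V2 = 95.2·(cos(90.0°) + j·sin(90.0°)) = 0 + j95.2 V
Step 2 — Sum components: V_total = -3.519 + j88.17 V.
Step 3 — Convert to polar: |V_total| = 88.24 V, ∠V_total = 92.3°.

V_total = 88.24∠92.3° V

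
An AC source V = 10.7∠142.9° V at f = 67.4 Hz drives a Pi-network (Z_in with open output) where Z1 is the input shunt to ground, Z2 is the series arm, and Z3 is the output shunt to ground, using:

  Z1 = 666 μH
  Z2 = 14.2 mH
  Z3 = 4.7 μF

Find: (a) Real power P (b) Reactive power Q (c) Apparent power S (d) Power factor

Step 1 — Angular frequency: ω = 2π·f = 2π·67.4 = 423.5 rad/s.
Step 2 — Component impedances:
  Z1: Z = jωL = j·423.5·0.000666 = 0 + j0.282 Ω
  Z2: Z = jωL = j·423.5·0.0142 = 0 + j6.014 Ω
  Z3: Z = 1/(jωC) = -j/(ω·C) = 0 - j502.4 Ω
Step 3 — With open output, the series arm Z2 and the output shunt Z3 appear in series to ground: Z2 + Z3 = 0 - j496.4 Ω.
Step 4 — Parallel with input shunt Z1: Z_in = Z1 || (Z2 + Z3) = 0 + j0.2822 Ω = 0.2822∠90.0° Ω.
Step 5 — Source phasor: V = 10.7∠142.9° V = -8.534 + j6.454 V.
Step 6 — Current: I = V / Z = 22.87 + j30.24 A = 37.92∠52.9° A.
Step 7 — Complex power: S = V·I* = 0 + j405.7 VA.
Step 8 — Real power: P = Re(S) = 0 W.
Step 9 — Reactive power: Q = Im(S) = 405.7 VAR.
Step 10 — Apparent power: |S| = 405.7 VA.
Step 11 — Power factor: PF = P/|S| = 0 (lagging).

(a) P = 0 W  (b) Q = 405.7 VAR  (c) S = 405.7 VA  (d) PF = 0 (lagging)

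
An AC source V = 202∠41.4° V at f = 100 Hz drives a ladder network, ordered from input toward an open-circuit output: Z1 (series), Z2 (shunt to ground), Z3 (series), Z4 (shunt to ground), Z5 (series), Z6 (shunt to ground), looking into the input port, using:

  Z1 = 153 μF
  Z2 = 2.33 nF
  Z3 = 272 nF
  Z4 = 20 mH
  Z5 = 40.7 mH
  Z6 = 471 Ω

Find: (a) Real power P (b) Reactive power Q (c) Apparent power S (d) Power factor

Step 1 — Angular frequency: ω = 2π·f = 2π·100 = 628.3 rad/s.
Step 2 — Component impedances:
  Z1: Z = 1/(jωC) = -j/(ω·C) = 0 - j10.4 Ω
  Z2: Z = 1/(jωC) = -j/(ω·C) = 0 - j6.831e+05 Ω
  Z3: Z = 1/(jωC) = -j/(ω·C) = 0 - j5851 Ω
  Z4: Z = jωL = j·628.3·0.02 = 0 + j12.57 Ω
  Z5: Z = jωL = j·628.3·0.0407 = 0 + j25.57 Ω
  Z6: Z = R = 471 Ω
Step 3 — Ladder network (open output): work backward from the far end, alternating series and parallel combinations. Z_in = 0.3275 - j5800 Ω = 5800∠-90.0° Ω.
Step 4 — Source phasor: V = 202∠41.4° V = 151.5 + j133.6 V.
Step 5 — Current: I = V / Z = -0.02303 + j0.02613 A = 0.03483∠131.4° A.
Step 6 — Complex power: S = V·I* = 0.0003973 - j7.036 VA.
Step 7 — Real power: P = Re(S) = 0.0003973 W.
Step 8 — Reactive power: Q = Im(S) = -7.036 VAR.
Step 9 — Apparent power: |S| = 7.036 VA.
Step 10 — Power factor: PF = P/|S| = 5.646e-05 (leading).

(a) P = 0.0003973 W  (b) Q = -7.036 VAR  (c) S = 7.036 VA  (d) PF = 5.646e-05 (leading)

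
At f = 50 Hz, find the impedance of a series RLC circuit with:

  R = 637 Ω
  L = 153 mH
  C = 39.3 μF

Step 1 — Angular frequency: ω = 2π·f = 2π·50 = 314.2 rad/s.
Step 2 — Component impedances:
  R: Z = R = 637 Ω
  L: Z = jωL = j·314.2·0.153 = 0 + j48.07 Ω
  C: Z = 1/(jωC) = -j/(ω·C) = 0 - j80.99 Ω
Step 3 — Series combination: Z_total = R + L + C = 637 - j32.93 Ω = 637.9∠-3.0° Ω.

Z = 637 - j32.93 Ω = 637.9∠-3.0° Ω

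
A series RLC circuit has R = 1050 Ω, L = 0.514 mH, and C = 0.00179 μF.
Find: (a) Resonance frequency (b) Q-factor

Step 1 — Resonance condition Im(Z)=0 gives ω₀ = 1/√(LC).
Step 2 — ω₀ = 1/√(0.000514·1.79e-09) = 1.043e+06 rad/s.
Step 3 — f₀ = ω₀/(2π) = 1.659e+05 Hz.
Step 4 — Series Q: Q = ω₀L/R = 1.043e+06·0.000514/1050 = 0.5103.

(a) f₀ = 1.659e+05 Hz  (b) Q = 0.5103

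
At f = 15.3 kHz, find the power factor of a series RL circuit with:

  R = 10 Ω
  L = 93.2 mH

Step 1 — Angular frequency: ω = 2π·f = 2π·1.53e+04 = 9.613e+04 rad/s.
Step 2 — Component impedances:
  R: Z = R = 10 Ω
  L: Z = jωL = j·9.613e+04·0.0932 = 0 + j8960 Ω
Step 3 — Series combination: Z_total = R + L = 10 + j8960 Ω = 8960∠89.9° Ω.
Step 4 — Power factor: PF = cos(φ) = Re(Z)/|Z| = 10/8960 = 0.001116.
Step 5 — Type: Im(Z) = 8960 ⇒ lagging (phase φ = 89.9°).

PF = 0.001116 (lagging, φ = 89.9°)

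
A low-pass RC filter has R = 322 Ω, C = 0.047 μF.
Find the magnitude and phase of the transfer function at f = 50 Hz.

Step 1 — Angular frequency: ω = 2π·50 = 314.2 rad/s.
Step 2 — Transfer function: H(jω) = 1/(1 + jωRC).
Step 3 — Denominator: 1 + jωRC = 1 + j·314.2·322·4.7e-08 = 1 + j0.004754.
Step 4 — H = 1 - j0.004754.
Step 5 — Magnitude: |H| = 1 (-0.0 dB); phase: φ = -0.3°.

|H| = 1 (-0.0 dB), φ = -0.3°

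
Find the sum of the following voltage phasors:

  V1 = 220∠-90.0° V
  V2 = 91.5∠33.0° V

Step 1 — Convert each phasor to rectangular form:
  V1 = 220·(cos(-90.0°) + j·sin(-90.0°)) = 0 - j220 V
  V2 = 91.5·(cos(33.0°) + j·sin(33.0°)) = 76.74 + j49.83 V
Step 2 — Sum components: V_total = 76.74 - j170.2 V.
Step 3 — Convert to polar: |V_total| = 186.7 V, ∠V_total = -65.7°.

V_total = 186.7∠-65.7° V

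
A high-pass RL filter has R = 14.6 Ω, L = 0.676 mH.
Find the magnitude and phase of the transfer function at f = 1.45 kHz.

Step 1 — Angular frequency: ω = 2π·1450 = 9111 rad/s.
Step 2 — Transfer function: H(jω) = jωL/(R + jωL).
Step 3 — Numerator jωL = j·6.159; denominator R + jωL = 14.6 + j6.159.
Step 4 — H = 0.1511 + j0.3581.
Step 5 — Magnitude: |H| = 0.3887 (-8.2 dB); phase: φ = 67.1°.

|H| = 0.3887 (-8.2 dB), φ = 67.1°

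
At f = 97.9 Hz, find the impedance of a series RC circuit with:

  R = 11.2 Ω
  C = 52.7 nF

Step 1 — Angular frequency: ω = 2π·f = 2π·97.9 = 615.1 rad/s.
Step 2 — Component impedances:
  R: Z = R = 11.2 Ω
  C: Z = 1/(jωC) = -j/(ω·C) = 0 - j3.085e+04 Ω
Step 3 — Series combination: Z_total = R + C = 11.2 - j3.085e+04 Ω = 3.085e+04∠-90.0° Ω.

Z = 11.2 - j3.085e+04 Ω = 3.085e+04∠-90.0° Ω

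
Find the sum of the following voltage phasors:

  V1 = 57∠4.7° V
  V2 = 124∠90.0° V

Step 1 — Convert each phasor to rectangular form:
  V1 = 57·(cos(4.7°) + j·sin(4.7°)) = 56.81 + j4.67 V
  V2 = 124·(cos(90.0°) + j·sin(90.0°)) = 0 + j124 V
Step 2 — Sum components: V_total = 56.81 + j128.7 V.
Step 3 — Convert to polar: |V_total| = 140.7 V, ∠V_total = 66.2°.

V_total = 140.7∠66.2° V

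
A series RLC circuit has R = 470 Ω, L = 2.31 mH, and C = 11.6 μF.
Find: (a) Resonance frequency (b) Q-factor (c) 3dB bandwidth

Step 1 — Resonance: ω₀ = 1/√(LC) = 1/√(0.00231·1.16e-05) = 6109 rad/s.
Step 2 — f₀ = ω₀/(2π) = 972.3 Hz.
Step 3 — Series Q: Q = ω₀L/R = 6109·0.00231/470 = 0.03002.
Step 4 — Bandwidth: Δω = ω₀/Q = 2.035e+05 rad/s; BW = Δω/(2π) = 3.238e+04 Hz.

(a) f₀ = 972.3 Hz  (b) Q = 0.03002  (c) BW = 3.238e+04 Hz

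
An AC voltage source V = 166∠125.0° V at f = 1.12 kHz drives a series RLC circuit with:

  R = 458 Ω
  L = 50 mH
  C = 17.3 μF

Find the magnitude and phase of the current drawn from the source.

Step 1 — Angular frequency: ω = 2π·f = 2π·1120 = 7037 rad/s.
Step 2 — Component impedances:
  R: Z = R = 458 Ω
  L: Z = jωL = j·7037·0.05 = 0 + j351.9 Ω
  C: Z = 1/(jωC) = -j/(ω·C) = 0 - j8.214 Ω
Step 3 — Series combination: Z_total = R + L + C = 458 + j343.6 Ω = 572.6∠36.9° Ω.
Step 4 — Source phasor: V = 166∠125.0° V = -95.21 + j136 V.
Step 5 — Ohm's law: I = V / Z_total = (-95.21 + j136) / (458 + j343.6) = 0.009518 + j0.2898 A.
Step 6 — Convert to polar: |I| = 0.2899 A, ∠I = 88.1°.

I = 0.2899∠88.1° A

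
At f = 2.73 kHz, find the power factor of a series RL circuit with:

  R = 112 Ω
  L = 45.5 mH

Step 1 — Angular frequency: ω = 2π·f = 2π·2730 = 1.715e+04 rad/s.
Step 2 — Component impedances:
  R: Z = R = 112 Ω
  L: Z = jωL = j·1.715e+04·0.0455 = 0 + j780.5 Ω
Step 3 — Series combination: Z_total = R + L = 112 + j780.5 Ω = 788.5∠81.8° Ω.
Step 4 — Power factor: PF = cos(φ) = Re(Z)/|Z| = 112/788.5 = 0.142.
Step 5 — Type: Im(Z) = 780.5 ⇒ lagging (phase φ = 81.8°).

PF = 0.142 (lagging, φ = 81.8°)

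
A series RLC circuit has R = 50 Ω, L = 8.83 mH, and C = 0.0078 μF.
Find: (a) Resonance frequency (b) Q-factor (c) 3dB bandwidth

Step 1 — Resonance condition Im(Z)=0 gives ω₀ = 1/√(LC).
Step 2 — ω₀ = 1/√(0.00883·7.8e-09) = 1.205e+05 rad/s.
Step 3 — f₀ = ω₀/(2π) = 1.918e+04 Hz.
Step 4 — Series Q: Q = ω₀L/R = 1.205e+05·0.00883/50 = 21.28.
Step 5 — 3dB bandwidth: Δω = ω₀/Q = 5663 rad/s; BW = Δω/(2π) = 901.2 Hz.

(a) f₀ = 1.918e+04 Hz  (b) Q = 21.28  (c) BW = 901.2 Hz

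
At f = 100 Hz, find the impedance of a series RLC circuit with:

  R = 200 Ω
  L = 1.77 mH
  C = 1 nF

Step 1 — Angular frequency: ω = 2π·f = 2π·100 = 628.3 rad/s.
Step 2 — Component impedances:
  R: Z = R = 200 Ω
  L: Z = jωL = j·628.3·0.00177 = 0 + j1.112 Ω
  C: Z = 1/(jωC) = -j/(ω·C) = 0 - j1.592e+06 Ω
Step 3 — Series combination: Z_total = R + L + C = 200 - j1.592e+06 Ω = 1.592e+06∠-90.0° Ω.

Z = 200 - j1.592e+06 Ω = 1.592e+06∠-90.0° Ω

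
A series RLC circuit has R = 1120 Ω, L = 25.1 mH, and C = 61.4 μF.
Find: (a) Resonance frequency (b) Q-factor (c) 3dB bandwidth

Step 1 — Resonance condition Im(Z)=0 gives ω₀ = 1/√(LC).
Step 2 — ω₀ = 1/√(0.0251·6.14e-05) = 805.5 rad/s.
Step 3 — f₀ = ω₀/(2π) = 128.2 Hz.
Step 4 — Series Q: Q = ω₀L/R = 805.5·0.0251/1120 = 0.01805.
Step 5 — 3dB bandwidth: Δω = ω₀/Q = 4.462e+04 rad/s; BW = Δω/(2π) = 7102 Hz.

(a) f₀ = 128.2 Hz  (b) Q = 0.01805  (c) BW = 7102 Hz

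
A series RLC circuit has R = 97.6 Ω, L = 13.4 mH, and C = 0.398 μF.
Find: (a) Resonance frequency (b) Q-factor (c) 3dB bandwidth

Step 1 — Resonance: ω₀ = 1/√(LC) = 1/√(0.0134·3.98e-07) = 1.369e+04 rad/s.
Step 2 — f₀ = ω₀/(2π) = 2179 Hz.
Step 3 — Series Q: Q = ω₀L/R = 1.369e+04·0.0134/97.6 = 1.88.
Step 4 — Bandwidth: Δω = ω₀/Q = 7284 rad/s; BW = Δω/(2π) = 1159 Hz.

(a) f₀ = 2179 Hz  (b) Q = 1.88  (c) BW = 1159 Hz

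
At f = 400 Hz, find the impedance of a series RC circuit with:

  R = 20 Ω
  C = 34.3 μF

Step 1 — Angular frequency: ω = 2π·f = 2π·400 = 2513 rad/s.
Step 2 — Component impedances:
  R: Z = R = 20 Ω
  C: Z = 1/(jωC) = -j/(ω·C) = 0 - j11.6 Ω
Step 3 — Series combination: Z_total = R + C = 20 - j11.6 Ω = 23.12∠-30.1° Ω.

Z = 20 - j11.6 Ω = 23.12∠-30.1° Ω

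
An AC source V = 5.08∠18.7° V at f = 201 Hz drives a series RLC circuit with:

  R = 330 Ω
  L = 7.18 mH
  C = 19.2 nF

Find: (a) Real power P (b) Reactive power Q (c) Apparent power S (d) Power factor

Step 1 — Angular frequency: ω = 2π·f = 2π·201 = 1263 rad/s.
Step 2 — Component impedances:
  R: Z = R = 330 Ω
  L: Z = jωL = j·1263·0.00718 = 0 + j9.068 Ω
  C: Z = 1/(jωC) = -j/(ω·C) = 0 - j4.124e+04 Ω
Step 3 — Series combination: Z_total = R + L + C = 330 - j4.123e+04 Ω = 4.123e+04∠-89.5° Ω.
Step 4 — Source phasor: V = 5.08∠18.7° V = 4.812 + j1.629 V.
Step 5 — Current: I = V / Z = -3.857e-05 + j0.000117 A = 0.0001232∠108.2° A.
Step 6 — Complex power: S = V·I* = 5.009e-06 - j0.0006259 VA.
Step 7 — Real power: P = Re(S) = 5.009e-06 W.
Step 8 — Reactive power: Q = Im(S) = -0.0006259 VAR.
Step 9 — Apparent power: |S| = 0.0006259 VA.
Step 10 — Power factor: PF = P/|S| = 0.008003 (leading).

(a) P = 5.009e-06 W  (b) Q = -0.0006259 VAR  (c) S = 0.0006259 VA  (d) PF = 0.008003 (leading)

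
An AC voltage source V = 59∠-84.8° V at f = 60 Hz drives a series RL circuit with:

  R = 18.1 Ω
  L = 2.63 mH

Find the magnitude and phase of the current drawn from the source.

Step 1 — Angular frequency: ω = 2π·f = 2π·60 = 377 rad/s.
Step 2 — Component impedances:
  R: Z = R = 18.1 Ω
  L: Z = jωL = j·377·0.00263 = 0 + j0.9915 Ω
Step 3 — Series combination: Z_total = R + L = 18.1 + j0.9915 Ω = 18.13∠3.1° Ω.
Step 4 — Source phasor: V = 59∠-84.8° V = 5.347 - j58.76 V.
Step 5 — Ohm's law: I = V / Z_total = (5.347 - j58.76) / (18.1 + j0.9915) = 0.1173 - j3.253 A.
Step 6 — Convert to polar: |I| = 3.255 A, ∠I = -87.9°.

I = 3.255∠-87.9° A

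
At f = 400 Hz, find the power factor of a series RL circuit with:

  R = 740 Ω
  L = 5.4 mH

Step 1 — Angular frequency: ω = 2π·f = 2π·400 = 2513 rad/s.
Step 2 — Component impedances:
  R: Z = R = 740 Ω
  L: Z = jωL = j·2513·0.0054 = 0 + j13.57 Ω
Step 3 — Series combination: Z_total = R + L = 740 + j13.57 Ω = 740.1∠1.1° Ω.
Step 4 — Power factor: PF = cos(φ) = Re(Z)/|Z| = 740/740.12 = 0.9998.
Step 5 — Type: Im(Z) = 13.57 ⇒ lagging (phase φ = 1.1°).

PF = 0.9998 (lagging, φ = 1.1°)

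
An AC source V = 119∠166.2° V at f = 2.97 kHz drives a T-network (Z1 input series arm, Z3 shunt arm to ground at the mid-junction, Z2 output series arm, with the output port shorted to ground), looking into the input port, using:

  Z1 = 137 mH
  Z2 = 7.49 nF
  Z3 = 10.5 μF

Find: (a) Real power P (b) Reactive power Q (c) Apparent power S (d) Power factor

Step 1 — Angular frequency: ω = 2π·f = 2π·2970 = 1.866e+04 rad/s.
Step 2 — Component impedances:
  Z1: Z = jωL = j·1.866e+04·0.137 = 0 + j2557 Ω
  Z2: Z = 1/(jωC) = -j/(ω·C) = 0 - j7155 Ω
  Z3: Z = 1/(jωC) = -j/(ω·C) = 0 - j5.104 Ω
Step 3 — With the output port shorted to ground, the output series arm Z2 runs from the junction to ground; the shunt arm Z3 also runs from the junction to ground. They appear in parallel: Z3 || Z2 = 0 - j5.1 Ω.
Step 4 — Series with input arm Z1: Z_in = Z1 + (Z3 || Z2) = 0 + j2551 Ω = 2551∠90.0° Ω.
Step 5 — Source phasor: V = 119∠166.2° V = -115.6 + j28.39 V.
Step 6 — Current: I = V / Z = 0.01113 + j0.04529 A = 0.04664∠76.2° A.
Step 7 — Complex power: S = V·I* = 0 + j5.55 VA.
Step 8 — Real power: P = Re(S) = 0 W.
Step 9 — Reactive power: Q = Im(S) = 5.55 VAR.
Step 10 — Apparent power: |S| = 5.55 VA.
Step 11 — Power factor: PF = P/|S| = 0 (lagging).

(a) P = 0 W  (b) Q = 5.55 VAR  (c) S = 5.55 VA  (d) PF = 0 (lagging)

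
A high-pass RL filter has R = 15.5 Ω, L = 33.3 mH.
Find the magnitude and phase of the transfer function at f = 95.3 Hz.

Step 1 — Angular frequency: ω = 2π·95.3 = 598.8 rad/s.
Step 2 — Transfer function: H(jω) = jωL/(R + jωL).
Step 3 — Numerator jωL = j·19.94; denominator R + jωL = 15.5 + j19.94.
Step 4 — H = 0.6233 + j0.4845.
Step 5 — Magnitude: |H| = 0.7895 (-2.1 dB); phase: φ = 37.9°.

|H| = 0.7895 (-2.1 dB), φ = 37.9°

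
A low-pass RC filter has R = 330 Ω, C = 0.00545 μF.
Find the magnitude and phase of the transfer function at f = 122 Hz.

Step 1 — Angular frequency: ω = 2π·122 = 766.5 rad/s.
Step 2 — Transfer function: H(jω) = 1/(1 + jωRC).
Step 3 — Denominator: 1 + jωRC = 1 + j·766.5·330·5.45e-09 = 1 + j0.001379.
Step 4 — H = 1 - j0.001379.
Step 5 — Magnitude: |H| = 1 (-0.0 dB); phase: φ = -0.1°.

|H| = 1 (-0.0 dB), φ = -0.1°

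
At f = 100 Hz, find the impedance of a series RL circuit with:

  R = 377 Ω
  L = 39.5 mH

Step 1 — Angular frequency: ω = 2π·f = 2π·100 = 628.3 rad/s.
Step 2 — Component impedances:
  R: Z = R = 377 Ω
  L: Z = jωL = j·628.3·0.0395 = 0 + j24.82 Ω
Step 3 — Series combination: Z_total = R + L = 377 + j24.82 Ω = 377.8∠3.8° Ω.

Z = 377 + j24.82 Ω = 377.8∠3.8° Ω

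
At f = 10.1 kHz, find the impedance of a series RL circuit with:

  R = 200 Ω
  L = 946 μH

Step 1 — Angular frequency: ω = 2π·f = 2π·1.01e+04 = 6.346e+04 rad/s.
Step 2 — Component impedances:
  R: Z = R = 200 Ω
  L: Z = jωL = j·6.346e+04·0.000946 = 0 + j60.03 Ω
Step 3 — Series combination: Z_total = R + L = 200 + j60.03 Ω = 208.8∠16.7° Ω.

Z = 200 + j60.03 Ω = 208.8∠16.7° Ω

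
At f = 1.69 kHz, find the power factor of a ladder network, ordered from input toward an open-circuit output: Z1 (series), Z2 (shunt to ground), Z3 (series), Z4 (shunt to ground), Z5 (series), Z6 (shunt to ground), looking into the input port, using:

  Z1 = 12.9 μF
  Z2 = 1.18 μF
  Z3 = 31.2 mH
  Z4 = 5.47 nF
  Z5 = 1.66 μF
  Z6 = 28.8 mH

Step 1 — Angular frequency: ω = 2π·f = 2π·1690 = 1.062e+04 rad/s.
Step 2 — Component impedances:
  Z1: Z = 1/(jωC) = -j/(ω·C) = 0 - j7.3 Ω
  Z2: Z = 1/(jωC) = -j/(ω·C) = 0 - j79.81 Ω
  Z3: Z = jωL = j·1.062e+04·0.0312 = 0 + j331.3 Ω
  Z4: Z = 1/(jωC) = -j/(ω·C) = 0 - j1.722e+04 Ω
  Z5: Z = 1/(jωC) = -j/(ω·C) = 0 - j56.73 Ω
  Z6: Z = jωL = j·1.062e+04·0.0288 = 0 + j305.8 Ω
Step 3 — Ladder network (open output): work backward from the far end, alternating series and parallel combinations. Z_in = 0 - j99.74 Ω = 99.74∠-90.0° Ω.
Step 4 — Power factor: PF = cos(φ) = Re(Z)/|Z| = 0/99.74 = 0.
Step 5 — Type: Im(Z) = -99.74 ⇒ leading (phase φ = -90.0°).

PF = 0 (leading, φ = -90.0°)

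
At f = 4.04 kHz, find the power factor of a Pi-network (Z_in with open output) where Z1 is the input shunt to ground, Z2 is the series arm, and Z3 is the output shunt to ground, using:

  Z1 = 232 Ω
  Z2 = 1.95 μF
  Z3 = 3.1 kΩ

Step 1 — Angular frequency: ω = 2π·f = 2π·4040 = 2.538e+04 rad/s.
Step 2 — Component impedances:
  Z1: Z = R = 232 Ω
  Z2: Z = 1/(jωC) = -j/(ω·C) = 0 - j20.2 Ω
  Z3: Z = R = 3100 Ω
Step 3 — With open output, the series arm Z2 and the output shunt Z3 appear in series to ground: Z2 + Z3 = 3100 - j20.2 Ω.
Step 4 — Parallel with input shunt Z1: Z_in = Z1 || (Z2 + Z3) = 215.8 - j0.09794 Ω = 215.8∠-0.0° Ω.
Step 5 — Power factor: PF = cos(φ) = Re(Z)/|Z| = 215.8/215.8 = 1.
Step 6 — Type: Im(Z) = -0.09794 ⇒ leading (phase φ = -0.0°).

PF = 1 (leading, φ = -0.0°)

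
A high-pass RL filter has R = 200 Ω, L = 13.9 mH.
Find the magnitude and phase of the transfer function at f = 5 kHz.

Step 1 — Angular frequency: ω = 2π·5000 = 3.142e+04 rad/s.
Step 2 — Transfer function: H(jω) = jωL/(R + jωL).
Step 3 — Numerator jωL = j·436.7; denominator R + jωL = 200 + j436.7.
Step 4 — H = 0.8266 + j0.3786.
Step 5 — Magnitude: |H| = 0.9092 (-0.8 dB); phase: φ = 24.6°.

|H| = 0.9092 (-0.8 dB), φ = 24.6°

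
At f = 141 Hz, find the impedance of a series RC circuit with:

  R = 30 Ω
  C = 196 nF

Step 1 — Angular frequency: ω = 2π·f = 2π·141 = 885.9 rad/s.
Step 2 — Component impedances:
  R: Z = R = 30 Ω
  C: Z = 1/(jωC) = -j/(ω·C) = 0 - j5759 Ω
Step 3 — Series combination: Z_total = R + C = 30 - j5759 Ω = 5759∠-89.7° Ω.

Z = 30 - j5759 Ω = 5759∠-89.7° Ω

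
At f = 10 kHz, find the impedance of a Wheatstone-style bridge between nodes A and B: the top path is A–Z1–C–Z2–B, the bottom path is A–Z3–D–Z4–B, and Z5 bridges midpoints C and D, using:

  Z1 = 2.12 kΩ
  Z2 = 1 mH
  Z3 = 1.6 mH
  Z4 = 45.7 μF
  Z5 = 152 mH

Step 1 — Angular frequency: ω = 2π·f = 2π·1e+04 = 6.283e+04 rad/s.
Step 2 — Component impedances:
  Z1: Z = R = 2120 Ω
  Z2: Z = jωL = j·6.283e+04·0.001 = 0 + j62.83 Ω
  Z3: Z = jωL = j·6.283e+04·0.0016 = 0 + j100.5 Ω
  Z4: Z = 1/(jωC) = -j/(ω·C) = 0 - j0.3483 Ω
  Z5: Z = jωL = j·6.283e+04·0.152 = 0 + j9550 Ω
Step 3 — Bridge requires nodal analysis (the Z5 bridge couples midpoints C and D, so the two paths cannot be reduced to a simple series/parallel combination). Setting node B to ground and injecting 1 A at node A, the 3-node admittance system at A, C, D solves to V_A = Z_AB = 4.707 + j99.82 Ω = 99.93∠87.3° Ω.

Z = 4.707 + j99.82 Ω = 99.93∠87.3° Ω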